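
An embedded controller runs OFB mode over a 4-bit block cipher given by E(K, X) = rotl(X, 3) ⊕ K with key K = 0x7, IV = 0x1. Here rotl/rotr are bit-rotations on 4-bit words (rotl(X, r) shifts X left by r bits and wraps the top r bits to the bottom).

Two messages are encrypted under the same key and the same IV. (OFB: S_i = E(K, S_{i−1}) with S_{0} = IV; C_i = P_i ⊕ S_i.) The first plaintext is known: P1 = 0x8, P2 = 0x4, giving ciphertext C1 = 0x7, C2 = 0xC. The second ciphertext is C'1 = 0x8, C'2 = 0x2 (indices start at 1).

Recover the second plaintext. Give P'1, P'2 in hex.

In OFB with a reused IV, both messages share the same keystream S_i, so C_i ⊕ C'_i = P_i ⊕ P'_i and thus P'_i = P_i ⊕ C_i ⊕ C'_i.
P'1: 0x8 ⊕ 0x7 ⊕ 0x8 = 0x7.
P'2: 0x4 ⊕ 0xC ⊕ 0x2 = 0xA.

P'1 = 0x7, P'2 = 0xA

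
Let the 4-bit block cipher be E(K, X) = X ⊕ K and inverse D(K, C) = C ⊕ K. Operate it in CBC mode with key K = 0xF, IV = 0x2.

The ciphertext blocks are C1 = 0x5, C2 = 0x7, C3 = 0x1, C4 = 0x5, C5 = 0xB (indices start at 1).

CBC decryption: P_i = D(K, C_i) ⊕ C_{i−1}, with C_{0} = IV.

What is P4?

P4 = 0xB

P4: D(K, 0x5) = 0xA; 0xA ⊕ 0x1 = 0xB.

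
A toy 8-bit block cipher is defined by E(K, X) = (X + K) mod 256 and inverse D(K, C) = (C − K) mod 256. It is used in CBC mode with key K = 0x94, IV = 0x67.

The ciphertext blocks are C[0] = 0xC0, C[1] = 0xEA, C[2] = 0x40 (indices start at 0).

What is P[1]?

P[1] = 0x96

CBC decryption: P_i = D(K, C_i) ⊕ C_{i−1}, with C_{−1} = IV.
P[1]: D(K, 0xEA) = 0x56; 0x56 ⊕ 0xC0 = 0x96.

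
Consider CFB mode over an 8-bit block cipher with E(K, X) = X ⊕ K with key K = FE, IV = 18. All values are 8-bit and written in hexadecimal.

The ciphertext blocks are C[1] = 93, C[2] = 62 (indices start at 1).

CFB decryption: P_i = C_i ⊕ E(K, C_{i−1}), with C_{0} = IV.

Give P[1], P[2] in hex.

P[1] = 75, P[2] = 0F

P[1]: E(K, 18) = E6; 93 ⊕ E6 = 75.
P[2]: E(K, 93) = 6D; 62 ⊕ 6D = 0F.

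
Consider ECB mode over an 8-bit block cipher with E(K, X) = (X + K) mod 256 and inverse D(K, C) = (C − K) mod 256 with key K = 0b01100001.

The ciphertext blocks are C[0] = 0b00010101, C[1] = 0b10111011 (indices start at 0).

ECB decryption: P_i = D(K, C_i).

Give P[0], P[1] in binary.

P[0] = 0b10110100, P[1] = 0b01011010

P[0]: D(K, 0b00010101) = 0b10110100.
P[1]: D(K, 0b10111011) = 0b01011010.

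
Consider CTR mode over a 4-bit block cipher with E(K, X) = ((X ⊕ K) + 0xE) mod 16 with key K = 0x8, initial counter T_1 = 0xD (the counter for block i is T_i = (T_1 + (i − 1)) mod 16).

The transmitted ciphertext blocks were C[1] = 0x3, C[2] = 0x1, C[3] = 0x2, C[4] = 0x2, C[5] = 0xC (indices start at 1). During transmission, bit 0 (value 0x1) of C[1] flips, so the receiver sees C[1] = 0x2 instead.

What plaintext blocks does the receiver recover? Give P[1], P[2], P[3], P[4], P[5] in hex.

P[1] = 0x1, P[2] = 0x5, P[3] = 0x7, P[4] = 0x4, P[5] = 0xB

CTR decryption: S_i = E(K, T_i) where T_i is the counter for block i; P_i = C_i ⊕ S_i.
Only C[1] changed, to 0x2. In CTR, a change in C_i flips the same bit in P_i only; the keystream is unaffected. Decrypting the received ciphertext:
P[1]: T = 0xD, S = E(K, T) = 0x3; 0x2 ⊕ 0x3 = 0x1.
P[2]: T = 0xE, S = E(K, T) = 0x4; 0x1 ⊕ 0x4 = 0x5.
P[3]: T = 0xF, S = E(K, T) = 0x5; 0x2 ⊕ 0x5 = 0x7.
P[4]: T = 0x0, S = E(K, T) = 0x6; 0x2 ⊕ 0x6 = 0x4.
P[5]: T = 0x1, S = E(K, T) = 0x7; 0xC ⊕ 0x7 = 0xB.
Blocks that differ from the original plaintext: P[1].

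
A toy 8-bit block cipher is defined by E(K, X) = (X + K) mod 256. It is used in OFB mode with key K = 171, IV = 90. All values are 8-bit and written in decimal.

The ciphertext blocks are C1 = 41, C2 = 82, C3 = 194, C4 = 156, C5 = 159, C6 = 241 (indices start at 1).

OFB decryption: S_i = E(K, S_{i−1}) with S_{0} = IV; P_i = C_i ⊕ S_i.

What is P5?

P1: S = E(K, 90) = 5; 41 ⊕ 5 = 44.
P2: S = E(K, 5) = 176; 82 ⊕ 176 = 226.
P3: S = E(K, 176) = 91; 194 ⊕ 91 = 153.
P4: S = E(K, 91) = 6; 156 ⊕ 6 = 154.
P5: S = E(K, 6) = 177; 159 ⊕ 177 = 46.

P5 = 46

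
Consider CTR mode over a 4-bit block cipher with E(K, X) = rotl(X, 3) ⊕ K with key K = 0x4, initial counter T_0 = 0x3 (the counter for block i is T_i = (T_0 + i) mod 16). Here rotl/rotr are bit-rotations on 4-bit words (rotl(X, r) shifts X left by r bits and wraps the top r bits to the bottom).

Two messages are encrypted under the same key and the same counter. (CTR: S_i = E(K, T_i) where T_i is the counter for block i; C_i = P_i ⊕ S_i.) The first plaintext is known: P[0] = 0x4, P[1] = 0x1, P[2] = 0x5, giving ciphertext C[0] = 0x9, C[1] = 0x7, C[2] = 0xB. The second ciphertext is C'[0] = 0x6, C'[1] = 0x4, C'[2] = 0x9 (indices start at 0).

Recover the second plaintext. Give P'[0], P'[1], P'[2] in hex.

In CTR with a reused counter, both messages share the same keystream S_i, so C_i ⊕ C'_i = P_i ⊕ P'_i and thus P'_i = P_i ⊕ C_i ⊕ C'_i.
P'[0]: 0x4 ⊕ 0x9 ⊕ 0x6 = 0xB.
P'[1]: 0x1 ⊕ 0x7 ⊕ 0x4 = 0x2.
P'[2]: 0x5 ⊕ 0xB ⊕ 0x9 = 0x7.

P'[0] = 0xB, P'[1] = 0x2, P'[2] = 0x7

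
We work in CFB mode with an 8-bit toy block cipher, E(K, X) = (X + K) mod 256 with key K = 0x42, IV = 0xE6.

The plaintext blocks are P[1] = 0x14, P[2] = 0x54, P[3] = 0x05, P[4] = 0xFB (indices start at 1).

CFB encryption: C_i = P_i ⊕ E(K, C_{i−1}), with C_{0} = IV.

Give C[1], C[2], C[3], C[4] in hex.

C[1]: E(K, 0xE6) = 0x28; 0x14 ⊕ 0x28 = 0x3C.
C[2]: E(K, 0x3C) = 0x7E; 0x54 ⊕ 0x7E = 0x2A.
C[3]: E(K, 0x2A) = 0x6C; 0x05 ⊕ 0x6C = 0x69.
C[4]: E(K, 0x69) = 0xAB; 0xFB ⊕ 0xAB = 0x50.

C[1] = 0x3C, C[2] = 0x2A, C[3] = 0x69, C[4] = 0x50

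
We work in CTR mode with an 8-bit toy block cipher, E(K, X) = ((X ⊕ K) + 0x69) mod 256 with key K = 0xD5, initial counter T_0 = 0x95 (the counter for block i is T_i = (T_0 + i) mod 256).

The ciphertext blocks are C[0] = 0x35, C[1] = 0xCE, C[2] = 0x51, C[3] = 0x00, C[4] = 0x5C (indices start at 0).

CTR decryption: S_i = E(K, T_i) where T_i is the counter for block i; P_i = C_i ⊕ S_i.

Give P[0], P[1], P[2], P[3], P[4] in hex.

P[0] = 0x9C, P[1] = 0x62, P[2] = 0xFA, P[3] = 0xB6, P[4] = 0xE9

P[0]: T = 0x95, S = E(K, T) = 0xA9; 0x35 ⊕ 0xA9 = 0x9C.
P[1]: T = 0x96, S = E(K, T) = 0xAC; 0xCE ⊕ 0xAC = 0x62.
P[2]: T = 0x97, S = E(K, T) = 0xAB; 0x51 ⊕ 0xAB = 0xFA.
P[3]: T = 0x98, S = E(K, T) = 0xB6; 0x00 ⊕ 0xB6 = 0xB6.
P[4]: T = 0x99, S = E(K, T) = 0xB5; 0x5C ⊕ 0xB5 = 0xE9.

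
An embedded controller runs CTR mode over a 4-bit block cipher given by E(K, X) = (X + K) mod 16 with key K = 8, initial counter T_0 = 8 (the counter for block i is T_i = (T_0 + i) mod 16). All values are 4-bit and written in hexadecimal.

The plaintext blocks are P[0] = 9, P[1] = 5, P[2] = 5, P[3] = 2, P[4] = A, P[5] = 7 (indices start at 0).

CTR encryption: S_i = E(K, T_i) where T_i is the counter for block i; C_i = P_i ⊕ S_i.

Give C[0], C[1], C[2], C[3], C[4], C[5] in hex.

C[0] = 9, C[1] = 4, C[2] = 7, C[3] = 1, C[4] = E, C[5] = 2

C[0]: T = 8, S = E(K, T) = 0; 9 ⊕ 0 = 9.
C[1]: T = 9, S = E(K, T) = 1; 5 ⊕ 1 = 4.
C[2]: T = A, S = E(K, T) = 2; 5 ⊕ 2 = 7.
C[3]: T = B, S = E(K, T) = 3; 2 ⊕ 3 = 1.
C[4]: T = C, S = E(K, T) = 4; A ⊕ 4 = E.
C[5]: T = D, S = E(K, T) = 5; 7 ⊕ 5 = 2.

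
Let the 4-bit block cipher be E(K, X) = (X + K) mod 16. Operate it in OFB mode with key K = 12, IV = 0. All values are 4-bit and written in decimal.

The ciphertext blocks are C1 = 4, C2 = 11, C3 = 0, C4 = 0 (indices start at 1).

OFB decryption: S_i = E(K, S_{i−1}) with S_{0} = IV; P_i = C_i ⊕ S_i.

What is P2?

P2 = 3

P1: S = E(K, 0) = 12; 4 ⊕ 12 = 8.
P2: S = E(K, 12) = 8; 11 ⊕ 8 = 3.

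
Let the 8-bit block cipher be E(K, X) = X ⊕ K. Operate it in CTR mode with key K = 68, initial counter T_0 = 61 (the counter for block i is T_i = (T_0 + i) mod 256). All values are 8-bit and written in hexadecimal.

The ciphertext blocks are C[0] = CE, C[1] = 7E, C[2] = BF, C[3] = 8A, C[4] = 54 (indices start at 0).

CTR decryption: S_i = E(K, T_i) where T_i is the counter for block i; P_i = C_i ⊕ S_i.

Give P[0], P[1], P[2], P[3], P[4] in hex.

P[0] = C7, P[1] = 74, P[2] = B4, P[3] = 86, P[4] = 59

P[0]: T = 61, S = E(K, T) = 09; CE ⊕ 09 = C7.
P[1]: T = 62, S = E(K, T) = 0A; 7E ⊕ 0A = 74.
P[2]: T = 63, S = E(K, T) = 0B; BF ⊕ 0B = B4.
P[3]: T = 64, S = E(K, T) = 0C; 8A ⊕ 0C = 86.
P[4]: T = 65, S = E(K, T) = 0D; 54 ⊕ 0D = 59.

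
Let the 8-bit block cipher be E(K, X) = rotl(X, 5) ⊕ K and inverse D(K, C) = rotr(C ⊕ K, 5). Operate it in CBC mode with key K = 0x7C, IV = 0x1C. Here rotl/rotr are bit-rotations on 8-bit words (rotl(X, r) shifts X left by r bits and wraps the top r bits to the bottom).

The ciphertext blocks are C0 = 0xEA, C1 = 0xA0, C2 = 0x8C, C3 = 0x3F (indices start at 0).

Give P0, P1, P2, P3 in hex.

P0 = 0xA8, P1 = 0x0C, P2 = 0x27, P3 = 0x96

CBC decryption: P_i = D(K, C_i) ⊕ C_{i−1}, with C_{−1} = IV.
P0: D(K, 0xEA) = 0xB4; 0xB4 ⊕ 0x1C = 0xA8.
P1: D(K, 0xA0) = 0xE6; 0xE6 ⊕ 0xEA = 0x0C.
P2: D(K, 0x8C) = 0x87; 0x87 ⊕ 0xA0 = 0x27.
P3: D(K, 0x3F) = 0x1A; 0x1A ⊕ 0x8C = 0x96.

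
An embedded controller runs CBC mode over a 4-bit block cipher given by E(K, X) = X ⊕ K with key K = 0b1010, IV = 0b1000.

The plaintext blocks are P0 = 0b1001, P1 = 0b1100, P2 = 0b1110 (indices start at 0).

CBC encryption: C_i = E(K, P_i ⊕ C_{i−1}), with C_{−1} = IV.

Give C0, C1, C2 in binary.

C0: P0 ⊕ 0b1000 = 0b0001; E(K, 0b0001) = 0b1011.
C1: P1 ⊕ 0b1011 = 0b0111; E(K, 0b0111) = 0b1101.
C2: P2 ⊕ 0b1101 = 0b0011; E(K, 0b0011) = 0b1001.

C0 = 0b1011, C1 = 0b1101, C2 = 0b1001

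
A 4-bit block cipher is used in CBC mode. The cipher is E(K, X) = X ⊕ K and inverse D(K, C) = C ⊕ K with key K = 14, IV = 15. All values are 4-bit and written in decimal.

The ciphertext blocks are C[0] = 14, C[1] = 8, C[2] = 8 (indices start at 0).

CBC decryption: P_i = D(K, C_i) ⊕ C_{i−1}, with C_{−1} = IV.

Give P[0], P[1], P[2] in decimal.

P[0] = 15, P[1] = 8, P[2] = 14

P[0]: D(K, 14) = 0; 0 ⊕ 15 = 15.
P[1]: D(K, 8) = 6; 6 ⊕ 14 = 8.
P[2]: D(K, 8) = 6; 6 ⊕ 8 = 14.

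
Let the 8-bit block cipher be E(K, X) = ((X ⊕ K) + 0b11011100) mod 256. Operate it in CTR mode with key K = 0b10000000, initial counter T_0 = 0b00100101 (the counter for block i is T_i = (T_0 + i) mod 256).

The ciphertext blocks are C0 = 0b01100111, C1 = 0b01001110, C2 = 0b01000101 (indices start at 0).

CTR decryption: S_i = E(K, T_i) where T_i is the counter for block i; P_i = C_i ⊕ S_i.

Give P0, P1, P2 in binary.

P0 = 0b11100110, P1 = 0b11001100, P2 = 0b11000110

P0: T = 0b00100101, S = E(K, T) = 0b10000001; 0b01100111 ⊕ 0b10000001 = 0b11100110.
P1: T = 0b00100110, S = E(K, T) = 0b10000010; 0b01001110 ⊕ 0b10000010 = 0b11001100.
P2: T = 0b00100111, S = E(K, T) = 0b10000011; 0b01000101 ⊕ 0b10000011 = 0b11000110.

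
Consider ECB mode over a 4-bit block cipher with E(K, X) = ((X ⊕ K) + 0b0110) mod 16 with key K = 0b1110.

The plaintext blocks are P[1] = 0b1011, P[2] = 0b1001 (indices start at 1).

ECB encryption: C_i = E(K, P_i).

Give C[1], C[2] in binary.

C[1] = 0b1011, C[2] = 0b1101

C[1]: E(K, 0b1011) = 0b1011.
C[2]: E(K, 0b1001) = 0b1101.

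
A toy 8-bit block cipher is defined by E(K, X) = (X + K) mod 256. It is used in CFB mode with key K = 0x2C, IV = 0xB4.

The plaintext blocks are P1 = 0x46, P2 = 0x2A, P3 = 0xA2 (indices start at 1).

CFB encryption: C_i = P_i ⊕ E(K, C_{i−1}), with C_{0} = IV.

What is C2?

C2 = 0xF8

C1: E(K, 0xB4) = 0xE0; 0x46 ⊕ 0xE0 = 0xA6.
C2: E(K, 0xA6) = 0xD2; 0x2A ⊕ 0xD2 = 0xF8.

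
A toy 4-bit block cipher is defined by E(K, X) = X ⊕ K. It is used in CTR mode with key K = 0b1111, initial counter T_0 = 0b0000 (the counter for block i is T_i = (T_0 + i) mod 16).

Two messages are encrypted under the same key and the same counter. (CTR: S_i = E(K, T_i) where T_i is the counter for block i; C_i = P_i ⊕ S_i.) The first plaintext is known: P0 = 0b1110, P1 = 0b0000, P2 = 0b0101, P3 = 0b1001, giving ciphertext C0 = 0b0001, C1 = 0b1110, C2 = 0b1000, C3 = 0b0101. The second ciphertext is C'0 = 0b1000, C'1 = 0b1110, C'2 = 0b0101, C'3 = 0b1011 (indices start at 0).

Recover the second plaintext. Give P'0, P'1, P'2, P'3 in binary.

P'0 = 0b0111, P'1 = 0b0000, P'2 = 0b1000, P'3 = 0b0111

In CTR with a reused counter, both messages share the same keystream S_i, so C_i ⊕ C'_i = P_i ⊕ P'_i and thus P'_i = P_i ⊕ C_i ⊕ C'_i.
P'0: 0b1110 ⊕ 0b0001 ⊕ 0b1000 = 0b0111.
P'1: 0b0000 ⊕ 0b1110 ⊕ 0b1110 = 0b0000.
P'2: 0b0101 ⊕ 0b1000 ⊕ 0b0101 = 0b1000.
P'3: 0b1001 ⊕ 0b0101 ⊕ 0b1011 = 0b0111.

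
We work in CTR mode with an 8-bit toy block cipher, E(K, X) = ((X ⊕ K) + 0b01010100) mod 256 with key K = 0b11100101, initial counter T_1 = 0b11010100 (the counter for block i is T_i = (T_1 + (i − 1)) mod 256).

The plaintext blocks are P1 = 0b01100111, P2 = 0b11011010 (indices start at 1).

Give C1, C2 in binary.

CTR encryption: S_i = E(K, T_i) where T_i is the counter for block i; C_i = P_i ⊕ S_i.
C1: T = 0b11010100, S = E(K, T) = 0b10000101; 0b01100111 ⊕ 0b10000101 = 0b11100010.
C2: T = 0b11010101, S = E(K, T) = 0b10000100; 0b11011010 ⊕ 0b10000100 = 0b01011110.

C1 = 0b11100010, C2 = 0b01011110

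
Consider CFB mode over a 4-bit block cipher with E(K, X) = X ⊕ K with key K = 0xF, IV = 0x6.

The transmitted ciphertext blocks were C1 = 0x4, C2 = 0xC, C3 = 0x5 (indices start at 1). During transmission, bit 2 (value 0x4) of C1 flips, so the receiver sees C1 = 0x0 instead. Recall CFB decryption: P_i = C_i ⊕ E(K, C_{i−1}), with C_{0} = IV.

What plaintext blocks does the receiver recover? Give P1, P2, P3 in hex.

Only C1 changed, to 0x0. In CFB, a change in C_i flips the same bit in P_i and garbles P_{i+1}. Decrypting the received ciphertext:
P1: E(K, 0x6) = 0x9; 0x0 ⊕ 0x9 = 0x9.
P2: E(K, 0x0) = 0xF; 0xC ⊕ 0xF = 0x3.
P3: E(K, 0xC) = 0x3; 0x5 ⊕ 0x3 = 0x6.
Blocks that differ from the original plaintext: P1, P2.

P1 = 0x9, P2 = 0x3, P3 = 0x6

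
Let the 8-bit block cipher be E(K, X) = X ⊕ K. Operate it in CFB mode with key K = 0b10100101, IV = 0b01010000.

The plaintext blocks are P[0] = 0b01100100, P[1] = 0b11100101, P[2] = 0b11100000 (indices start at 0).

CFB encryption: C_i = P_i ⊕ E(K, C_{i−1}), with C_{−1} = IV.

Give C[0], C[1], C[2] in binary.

C[0]: E(K, 0b01010000) = 0b11110101; 0b01100100 ⊕ 0b11110101 = 0b10010001.
C[1]: E(K, 0b10010001) = 0b00110100; 0b11100101 ⊕ 0b00110100 = 0b11010001.
C[2]: E(K, 0b11010001) = 0b01110100; 0b11100000 ⊕ 0b01110100 = 0b10010100.

C[0] = 0b10010001, C[1] = 0b11010001, C[2] = 0b10010100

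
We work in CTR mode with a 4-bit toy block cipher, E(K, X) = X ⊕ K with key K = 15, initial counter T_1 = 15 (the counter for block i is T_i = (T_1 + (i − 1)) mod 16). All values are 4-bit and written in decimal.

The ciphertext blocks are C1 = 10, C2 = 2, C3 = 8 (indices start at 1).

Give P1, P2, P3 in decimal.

P1 = 10, P2 = 13, P3 = 6

CTR decryption: S_i = E(K, T_i) where T_i is the counter for block i; P_i = C_i ⊕ S_i.
P1: T = 15, S = E(K, T) = 0; 10 ⊕ 0 = 10.
P2: T = 0, S = E(K, T) = 15; 2 ⊕ 15 = 13.
P3: T = 1, S = E(K, T) = 14; 8 ⊕ 14 = 6.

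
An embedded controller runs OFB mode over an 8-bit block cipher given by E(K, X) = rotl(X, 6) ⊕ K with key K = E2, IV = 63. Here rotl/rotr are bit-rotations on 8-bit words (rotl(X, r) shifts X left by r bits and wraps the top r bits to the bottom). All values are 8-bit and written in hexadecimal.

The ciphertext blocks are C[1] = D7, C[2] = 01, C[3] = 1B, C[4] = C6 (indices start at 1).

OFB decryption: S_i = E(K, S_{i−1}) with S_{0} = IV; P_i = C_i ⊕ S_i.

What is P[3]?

P[1]: S = E(K, 63) = 3A; D7 ⊕ 3A = ED.
P[2]: S = E(K, 3A) = 6C; 01 ⊕ 6C = 6D.
P[3]: S = E(K, 6C) = F9; 1B ⊕ F9 = E2.

P[3] = E2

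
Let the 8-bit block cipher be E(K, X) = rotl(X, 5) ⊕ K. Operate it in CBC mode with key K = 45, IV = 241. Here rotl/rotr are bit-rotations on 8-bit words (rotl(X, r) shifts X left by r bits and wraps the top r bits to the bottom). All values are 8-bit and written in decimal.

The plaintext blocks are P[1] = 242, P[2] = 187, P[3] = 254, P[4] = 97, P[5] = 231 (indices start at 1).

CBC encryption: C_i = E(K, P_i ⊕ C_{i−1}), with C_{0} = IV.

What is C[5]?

C[1]: P[1] ⊕ 241 = 3; E(K, 3) = 77.
C[2]: P[2] ⊕ 77 = 246; E(K, 246) = 243.
C[3]: P[3] ⊕ 243 = 13; E(K, 13) = 140.
C[4]: P[4] ⊕ 140 = 237; E(K, 237) = 144.
C[5]: P[5] ⊕ 144 = 119; E(K, 119) = 195.

C[5] = 195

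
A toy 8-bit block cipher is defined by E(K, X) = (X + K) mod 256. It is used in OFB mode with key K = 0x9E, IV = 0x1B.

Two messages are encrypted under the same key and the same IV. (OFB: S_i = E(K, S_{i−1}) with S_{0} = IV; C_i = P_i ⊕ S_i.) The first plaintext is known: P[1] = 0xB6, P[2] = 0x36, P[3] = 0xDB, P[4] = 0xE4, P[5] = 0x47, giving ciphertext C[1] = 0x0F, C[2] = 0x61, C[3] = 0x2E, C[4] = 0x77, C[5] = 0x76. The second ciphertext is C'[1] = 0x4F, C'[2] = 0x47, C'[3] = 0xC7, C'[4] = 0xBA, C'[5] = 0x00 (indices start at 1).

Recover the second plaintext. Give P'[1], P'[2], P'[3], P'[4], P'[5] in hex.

In OFB with a reused IV, both messages share the same keystream S_i, so C_i ⊕ C'_i = P_i ⊕ P'_i and thus P'_i = P_i ⊕ C_i ⊕ C'_i.
P'[1]: 0xB6 ⊕ 0x0F ⊕ 0x4F = 0xF6.
P'[2]: 0x36 ⊕ 0x61 ⊕ 0x47 = 0x10.
P'[3]: 0xDB ⊕ 0x2E ⊕ 0xC7 = 0x32.
P'[4]: 0xE4 ⊕ 0x77 ⊕ 0xBA = 0x29.
P'[5]: 0x47 ⊕ 0x76 ⊕ 0x00 = 0x31.

P'[1] = 0xF6, P'[2] = 0x10, P'[3] = 0x32, P'[4] = 0x29, P'[5] = 0x31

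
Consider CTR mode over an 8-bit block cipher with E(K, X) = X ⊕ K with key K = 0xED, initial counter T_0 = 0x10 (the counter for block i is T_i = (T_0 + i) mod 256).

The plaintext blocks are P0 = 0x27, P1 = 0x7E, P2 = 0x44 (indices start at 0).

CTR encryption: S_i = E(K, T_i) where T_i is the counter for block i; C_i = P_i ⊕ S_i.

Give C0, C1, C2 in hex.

C0 = 0xDA, C1 = 0x82, C2 = 0xBB

C0: T = 0x10, S = E(K, T) = 0xFD; 0x27 ⊕ 0xFD = 0xDA.
C1: T = 0x11, S = E(K, T) = 0xFC; 0x7E ⊕ 0xFC = 0x82.
C2: T = 0x12, S = E(K, T) = 0xFF; 0x44 ⊕ 0xFF = 0xBB.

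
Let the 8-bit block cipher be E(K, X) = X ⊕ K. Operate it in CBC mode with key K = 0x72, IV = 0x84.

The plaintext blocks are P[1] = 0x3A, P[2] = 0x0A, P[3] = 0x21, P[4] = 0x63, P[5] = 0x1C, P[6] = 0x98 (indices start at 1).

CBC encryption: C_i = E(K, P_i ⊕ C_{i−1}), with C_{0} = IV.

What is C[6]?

C[1]: P[1] ⊕ 0x84 = 0xBE; E(K, 0xBE) = 0xCC.
C[2]: P[2] ⊕ 0xCC = 0xC6; E(K, 0xC6) = 0xB4.
C[3]: P[3] ⊕ 0xB4 = 0x95; E(K, 0x95) = 0xE7.
C[4]: P[4] ⊕ 0xE7 = 0x84; E(K, 0x84) = 0xF6.
C[5]: P[5] ⊕ 0xF6 = 0xEA; E(K, 0xEA) = 0x98.
C[6]: P[6] ⊕ 0x98 = 0x00; E(K, 0x00) = 0x72.

C[6] = 0x72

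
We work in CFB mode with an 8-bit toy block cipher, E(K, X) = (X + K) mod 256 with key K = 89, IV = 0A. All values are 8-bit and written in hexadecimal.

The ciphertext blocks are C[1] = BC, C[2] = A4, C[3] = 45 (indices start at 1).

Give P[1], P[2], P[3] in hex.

CFB decryption: P_i = C_i ⊕ E(K, C_{i−1}), with C_{0} = IV.
P[1]: E(K, 0A) = 93; BC ⊕ 93 = 2F.
P[2]: E(K, BC) = 45; A4 ⊕ 45 = E1.
P[3]: E(K, A4) = 2D; 45 ⊕ 2D = 68.

P[1] = 2F, P[2] = E1, P[3] = 68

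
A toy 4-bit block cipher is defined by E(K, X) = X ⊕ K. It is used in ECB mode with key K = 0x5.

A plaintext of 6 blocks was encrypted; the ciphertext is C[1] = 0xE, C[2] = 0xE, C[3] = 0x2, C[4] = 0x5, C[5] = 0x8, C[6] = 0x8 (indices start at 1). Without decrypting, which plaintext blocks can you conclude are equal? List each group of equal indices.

ECB encrypts each block independently with the same key, so equal ciphertext blocks imply equal plaintext blocks.
C[1] = C[2] = 0xE, so P[1] = P[2].
C[5] = C[6] = 0x8, so P[5] = P[6].

P[1] = P[2]; P[5] = P[6]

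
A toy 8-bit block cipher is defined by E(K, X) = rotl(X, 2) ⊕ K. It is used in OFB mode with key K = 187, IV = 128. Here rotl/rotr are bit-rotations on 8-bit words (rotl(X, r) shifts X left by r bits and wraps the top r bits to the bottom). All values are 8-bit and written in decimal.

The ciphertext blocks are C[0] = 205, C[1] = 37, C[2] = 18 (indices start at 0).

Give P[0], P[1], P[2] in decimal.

P[0] = 116, P[1] = 120, P[2] = 220

OFB decryption: S_i = E(K, S_{i−1}) with S_{−1} = IV; P_i = C_i ⊕ S_i.
P[0]: S = E(K, 128) = 185; 205 ⊕ 185 = 116.
P[1]: S = E(K, 185) = 93; 37 ⊕ 93 = 120.
P[2]: S = E(K, 93) = 206; 18 ⊕ 206 = 220.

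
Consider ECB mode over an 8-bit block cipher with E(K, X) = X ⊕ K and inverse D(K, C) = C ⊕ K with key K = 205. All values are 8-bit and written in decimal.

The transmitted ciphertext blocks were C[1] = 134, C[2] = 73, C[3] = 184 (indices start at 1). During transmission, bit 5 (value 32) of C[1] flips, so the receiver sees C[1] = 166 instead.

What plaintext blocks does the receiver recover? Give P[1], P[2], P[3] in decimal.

P[1] = 107, P[2] = 132, P[3] = 117

ECB decryption: P_i = D(K, C_i).
Only C[1] changed, to 166. In ECB, a change in C_i affects only P_i. Decrypting the received ciphertext:
P[1]: D(K, 166) = 107.
P[2]: D(K, 73) = 132.
P[3]: D(K, 184) = 117.
Blocks that differ from the original plaintext: P[1].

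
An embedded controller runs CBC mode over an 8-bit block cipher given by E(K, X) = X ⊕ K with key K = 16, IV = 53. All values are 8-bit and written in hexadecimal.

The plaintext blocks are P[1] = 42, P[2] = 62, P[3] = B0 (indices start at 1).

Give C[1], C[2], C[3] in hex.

C[1] = 07, C[2] = 73, C[3] = D5

CBC encryption: C_i = E(K, P_i ⊕ C_{i−1}), with C_{0} = IV.
C[1]: P[1] ⊕ 53 = 11; E(K, 11) = 07.
C[2]: P[2] ⊕ 07 = 65; E(K, 65) = 73.
C[3]: P[3] ⊕ 73 = C3; E(K, C3) = D5.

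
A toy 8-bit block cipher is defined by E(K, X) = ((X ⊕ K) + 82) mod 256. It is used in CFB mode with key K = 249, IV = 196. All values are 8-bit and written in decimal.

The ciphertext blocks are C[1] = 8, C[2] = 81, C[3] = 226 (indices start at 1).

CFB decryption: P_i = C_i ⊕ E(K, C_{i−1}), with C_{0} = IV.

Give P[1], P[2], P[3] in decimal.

P[1] = 135, P[2] = 18, P[3] = 24

P[1]: E(K, 196) = 143; 8 ⊕ 143 = 135.
P[2]: E(K, 8) = 67; 81 ⊕ 67 = 18.
P[3]: E(K, 81) = 250; 226 ⊕ 250 = 24.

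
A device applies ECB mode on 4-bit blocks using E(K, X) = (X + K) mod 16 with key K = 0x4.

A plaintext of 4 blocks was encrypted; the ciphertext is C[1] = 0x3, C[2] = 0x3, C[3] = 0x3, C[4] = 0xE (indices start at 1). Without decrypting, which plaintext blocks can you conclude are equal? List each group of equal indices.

P[1] = P[2] = P[3]

ECB encrypts each block independently with the same key, so equal ciphertext blocks imply equal plaintext blocks.
C[1] = C[2] = C[3] = 0x3, so P[1] = P[2] = P[3].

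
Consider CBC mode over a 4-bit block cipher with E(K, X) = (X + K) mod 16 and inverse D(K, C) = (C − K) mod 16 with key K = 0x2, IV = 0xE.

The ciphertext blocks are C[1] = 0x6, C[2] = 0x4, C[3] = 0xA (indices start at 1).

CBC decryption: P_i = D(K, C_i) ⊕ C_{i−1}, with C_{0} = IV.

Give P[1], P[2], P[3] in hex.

P[1]: D(K, 0x6) = 0x4; 0x4 ⊕ 0xE = 0xA.
P[2]: D(K, 0x4) = 0x2; 0x2 ⊕ 0x6 = 0x4.
P[3]: D(K, 0xA) = 0x8; 0x8 ⊕ 0x4 = 0xC.

P[1] = 0xA, P[2] = 0x4, P[3] = 0xC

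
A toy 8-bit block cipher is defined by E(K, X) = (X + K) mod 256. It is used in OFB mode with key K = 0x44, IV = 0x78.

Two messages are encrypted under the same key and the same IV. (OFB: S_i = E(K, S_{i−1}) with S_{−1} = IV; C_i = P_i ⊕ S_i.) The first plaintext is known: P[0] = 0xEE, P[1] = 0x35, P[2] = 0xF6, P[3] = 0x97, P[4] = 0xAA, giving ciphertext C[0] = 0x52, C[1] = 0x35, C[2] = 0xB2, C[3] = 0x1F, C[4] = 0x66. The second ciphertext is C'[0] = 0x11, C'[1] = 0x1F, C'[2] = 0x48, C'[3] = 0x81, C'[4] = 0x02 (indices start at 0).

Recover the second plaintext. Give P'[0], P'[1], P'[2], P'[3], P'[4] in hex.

P'[0] = 0xAD, P'[1] = 0x1F, P'[2] = 0x0C, P'[3] = 0x09, P'[4] = 0xCE

In OFB with a reused IV, both messages share the same keystream S_i, so C_i ⊕ C'_i = P_i ⊕ P'_i and thus P'_i = P_i ⊕ C_i ⊕ C'_i.
P'[0]: 0xEE ⊕ 0x52 ⊕ 0x11 = 0xAD.
P'[1]: 0x35 ⊕ 0x35 ⊕ 0x1F = 0x1F.
P'[2]: 0xF6 ⊕ 0xB2 ⊕ 0x48 = 0x0C.
P'[3]: 0x97 ⊕ 0x1F ⊕ 0x81 = 0x09.
P'[4]: 0xAA ⊕ 0x66 ⊕ 0x02 = 0xCE.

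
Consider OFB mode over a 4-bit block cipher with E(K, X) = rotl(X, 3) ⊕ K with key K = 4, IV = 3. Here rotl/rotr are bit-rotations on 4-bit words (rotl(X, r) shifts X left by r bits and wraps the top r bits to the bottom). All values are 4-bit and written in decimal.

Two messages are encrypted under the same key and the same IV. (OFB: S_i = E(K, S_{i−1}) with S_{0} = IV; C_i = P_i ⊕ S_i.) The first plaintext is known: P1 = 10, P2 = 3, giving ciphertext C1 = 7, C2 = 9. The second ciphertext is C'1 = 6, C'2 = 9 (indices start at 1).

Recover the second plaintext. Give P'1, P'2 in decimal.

P'1 = 11, P'2 = 3

In OFB with a reused IV, both messages share the same keystream S_i, so C_i ⊕ C'_i = P_i ⊕ P'_i and thus P'_i = P_i ⊕ C_i ⊕ C'_i.
P'1: 10 ⊕ 7 ⊕ 6 = 11.
P'2: 3 ⊕ 9 ⊕ 9 = 3.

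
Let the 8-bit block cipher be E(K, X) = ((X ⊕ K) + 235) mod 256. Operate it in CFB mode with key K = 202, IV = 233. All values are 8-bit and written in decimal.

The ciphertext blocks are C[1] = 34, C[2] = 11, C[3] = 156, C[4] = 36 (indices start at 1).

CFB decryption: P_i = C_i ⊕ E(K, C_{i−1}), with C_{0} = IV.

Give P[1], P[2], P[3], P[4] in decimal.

P[1]: E(K, 233) = 14; 34 ⊕ 14 = 44.
P[2]: E(K, 34) = 211; 11 ⊕ 211 = 216.
P[3]: E(K, 11) = 172; 156 ⊕ 172 = 48.
P[4]: E(K, 156) = 65; 36 ⊕ 65 = 101.

P[1] = 44, P[2] = 216, P[3] = 48, P[4] = 101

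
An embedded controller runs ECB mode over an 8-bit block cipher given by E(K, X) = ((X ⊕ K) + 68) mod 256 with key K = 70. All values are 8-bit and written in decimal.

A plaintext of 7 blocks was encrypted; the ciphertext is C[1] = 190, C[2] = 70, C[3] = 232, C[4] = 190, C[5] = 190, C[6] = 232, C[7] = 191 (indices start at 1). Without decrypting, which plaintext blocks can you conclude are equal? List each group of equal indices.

ECB encrypts each block independently with the same key, so equal ciphertext blocks imply equal plaintext blocks.
C[1] = C[4] = C[5] = 190, so P[1] = P[4] = P[5].
C[3] = C[6] = 232, so P[3] = P[6].

P[1] = P[4] = P[5]; P[3] = P[6]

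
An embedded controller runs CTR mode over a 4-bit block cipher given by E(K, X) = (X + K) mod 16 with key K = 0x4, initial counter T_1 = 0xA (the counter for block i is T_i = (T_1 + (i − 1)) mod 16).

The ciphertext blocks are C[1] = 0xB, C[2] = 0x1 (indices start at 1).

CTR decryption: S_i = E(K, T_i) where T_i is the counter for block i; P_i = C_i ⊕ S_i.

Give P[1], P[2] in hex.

P[1]: T = 0xA, S = E(K, T) = 0xE; 0xB ⊕ 0xE = 0x5.
P[2]: T = 0xB, S = E(K, T) = 0xF; 0x1 ⊕ 0xF = 0xE.

P[1] = 0x5, P[2] = 0xE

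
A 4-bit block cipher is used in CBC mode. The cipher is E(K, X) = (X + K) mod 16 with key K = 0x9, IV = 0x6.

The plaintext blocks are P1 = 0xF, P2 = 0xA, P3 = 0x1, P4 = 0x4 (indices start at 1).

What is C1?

CBC encryption: C_i = E(K, P_i ⊕ C_{i−1}), with C_{0} = IV.
C1: P1 ⊕ 0x6 = 0x9; E(K, 0x9) = 0x2.

C1 = 0x2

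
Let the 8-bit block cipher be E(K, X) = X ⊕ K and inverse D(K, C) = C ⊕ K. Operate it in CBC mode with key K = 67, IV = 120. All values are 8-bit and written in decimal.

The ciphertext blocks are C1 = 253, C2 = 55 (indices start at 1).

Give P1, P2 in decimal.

P1 = 198, P2 = 137

CBC decryption: P_i = D(K, C_i) ⊕ C_{i−1}, with C_{0} = IV.
P1: D(K, 253) = 190; 190 ⊕ 120 = 198.
P2: D(K, 55) = 116; 116 ⊕ 253 = 137.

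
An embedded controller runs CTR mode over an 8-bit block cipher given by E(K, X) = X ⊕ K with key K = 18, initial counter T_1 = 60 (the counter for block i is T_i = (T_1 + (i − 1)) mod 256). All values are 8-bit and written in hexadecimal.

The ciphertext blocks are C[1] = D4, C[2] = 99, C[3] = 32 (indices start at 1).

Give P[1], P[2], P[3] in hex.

CTR decryption: S_i = E(K, T_i) where T_i is the counter for block i; P_i = C_i ⊕ S_i.
P[1]: T = 60, S = E(K, T) = 78; D4 ⊕ 78 = AC.
P[2]: T = 61, S = E(K, T) = 79; 99 ⊕ 79 = E0.
P[3]: T = 62, S = E(K, T) = 7A; 32 ⊕ 7A = 48.

P[1] = AC, P[2] = E0, P[3] = 48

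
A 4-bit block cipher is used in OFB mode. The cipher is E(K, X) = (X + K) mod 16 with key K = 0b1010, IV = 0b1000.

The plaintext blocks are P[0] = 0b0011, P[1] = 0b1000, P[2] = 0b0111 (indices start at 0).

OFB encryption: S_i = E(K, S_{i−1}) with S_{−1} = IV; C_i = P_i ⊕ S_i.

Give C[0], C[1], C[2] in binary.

C[0]: S = E(K, 0b1000) = 0b0010; 0b0011 ⊕ 0b0010 = 0b0001.
C[1]: S = E(K, 0b0010) = 0b1100; 0b1000 ⊕ 0b1100 = 0b0100.
C[2]: S = E(K, 0b1100) = 0b0110; 0b0111 ⊕ 0b0110 = 0b0001.

C[0] = 0b0001, C[1] = 0b0100, C[2] = 0b0001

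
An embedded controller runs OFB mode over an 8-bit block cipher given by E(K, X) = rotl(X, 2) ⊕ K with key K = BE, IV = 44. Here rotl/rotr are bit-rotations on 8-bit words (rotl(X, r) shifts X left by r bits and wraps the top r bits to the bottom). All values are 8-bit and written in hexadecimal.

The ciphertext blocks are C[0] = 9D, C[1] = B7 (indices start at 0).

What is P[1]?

P[1] = B7

OFB decryption: S_i = E(K, S_{i−1}) with S_{−1} = IV; P_i = C_i ⊕ S_i.
P[0]: S = E(K, 44) = AF; 9D ⊕ AF = 32.
P[1]: S = E(K, AF) = 00; B7 ⊕ 00 = B7.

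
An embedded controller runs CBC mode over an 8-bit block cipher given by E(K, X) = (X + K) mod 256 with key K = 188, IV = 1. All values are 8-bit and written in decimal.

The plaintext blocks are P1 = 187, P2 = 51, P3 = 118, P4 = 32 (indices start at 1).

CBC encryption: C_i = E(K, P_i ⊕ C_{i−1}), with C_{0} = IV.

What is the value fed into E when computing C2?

C1: P1 ⊕ 1 = 186; E(K, 186) = 118.
C2: P2 ⊕ 118 = 69; E(K, 69) = 1.
So the input to E for block 2 is 69.

69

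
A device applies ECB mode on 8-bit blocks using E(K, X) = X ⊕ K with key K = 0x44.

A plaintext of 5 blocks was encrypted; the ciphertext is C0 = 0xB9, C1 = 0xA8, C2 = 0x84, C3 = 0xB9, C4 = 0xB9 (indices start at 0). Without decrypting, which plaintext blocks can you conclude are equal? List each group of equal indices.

ECB encrypts each block independently with the same key, so equal ciphertext blocks imply equal plaintext blocks.
C0 = C3 = C4 = 0xB9, so P0 = P3 = P4.

P0 = P3 = P4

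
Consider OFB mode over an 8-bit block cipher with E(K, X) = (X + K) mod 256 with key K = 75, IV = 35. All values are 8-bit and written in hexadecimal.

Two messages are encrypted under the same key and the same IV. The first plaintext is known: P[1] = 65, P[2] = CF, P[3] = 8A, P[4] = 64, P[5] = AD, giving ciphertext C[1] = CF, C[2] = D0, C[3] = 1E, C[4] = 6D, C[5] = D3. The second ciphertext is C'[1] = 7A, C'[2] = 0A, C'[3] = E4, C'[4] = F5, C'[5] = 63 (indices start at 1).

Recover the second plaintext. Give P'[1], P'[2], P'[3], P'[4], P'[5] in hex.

In OFB with a reused IV, both messages share the same keystream S_i, so C_i ⊕ C'_i = P_i ⊕ P'_i and thus P'_i = P_i ⊕ C_i ⊕ C'_i.
P'[1]: 65 ⊕ CF ⊕ 7A = D0.
P'[2]: CF ⊕ D0 ⊕ 0A = 15.
P'[3]: 8A ⊕ 1E ⊕ E4 = 70.
P'[4]: 64 ⊕ 6D ⊕ F5 = FC.
P'[5]: AD ⊕ D3 ⊕ 63 = 1D.

P'[1] = D0, P'[2] = 15, P'[3] = 70, P'[4] = FC, P'[5] = 1D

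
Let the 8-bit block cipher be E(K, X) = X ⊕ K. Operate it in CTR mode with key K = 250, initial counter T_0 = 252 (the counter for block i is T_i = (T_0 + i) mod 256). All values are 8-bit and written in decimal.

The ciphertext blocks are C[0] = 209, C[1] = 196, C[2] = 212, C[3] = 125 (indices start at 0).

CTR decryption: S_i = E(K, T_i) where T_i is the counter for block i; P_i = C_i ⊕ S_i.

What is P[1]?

P[1] = 195

P[1]: T = 253, S = E(K, T) = 7; 196 ⊕ 7 = 195.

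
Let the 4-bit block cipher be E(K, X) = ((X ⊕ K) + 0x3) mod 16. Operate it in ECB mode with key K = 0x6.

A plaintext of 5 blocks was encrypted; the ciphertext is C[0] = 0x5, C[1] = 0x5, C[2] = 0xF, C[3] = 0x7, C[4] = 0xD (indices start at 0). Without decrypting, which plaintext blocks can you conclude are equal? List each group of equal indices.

P[0] = P[1]

ECB encrypts each block independently with the same key, so equal ciphertext blocks imply equal plaintext blocks.
C[0] = C[1] = 0x5, so P[0] = P[1].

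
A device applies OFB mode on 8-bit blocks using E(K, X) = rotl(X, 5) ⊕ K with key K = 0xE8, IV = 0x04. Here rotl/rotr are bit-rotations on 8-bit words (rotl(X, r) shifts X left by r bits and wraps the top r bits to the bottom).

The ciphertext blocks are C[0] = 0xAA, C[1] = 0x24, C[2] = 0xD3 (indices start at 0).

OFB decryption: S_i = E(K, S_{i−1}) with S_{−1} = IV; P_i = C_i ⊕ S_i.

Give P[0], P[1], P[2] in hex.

P[0] = 0xC2, P[1] = 0xC1, P[2] = 0x87

P[0]: S = E(K, 0x04) = 0x68; 0xAA ⊕ 0x68 = 0xC2.
P[1]: S = E(K, 0x68) = 0xE5; 0x24 ⊕ 0xE5 = 0xC1.
P[2]: S = E(K, 0xE5) = 0x54; 0xD3 ⊕ 0x54 = 0x87.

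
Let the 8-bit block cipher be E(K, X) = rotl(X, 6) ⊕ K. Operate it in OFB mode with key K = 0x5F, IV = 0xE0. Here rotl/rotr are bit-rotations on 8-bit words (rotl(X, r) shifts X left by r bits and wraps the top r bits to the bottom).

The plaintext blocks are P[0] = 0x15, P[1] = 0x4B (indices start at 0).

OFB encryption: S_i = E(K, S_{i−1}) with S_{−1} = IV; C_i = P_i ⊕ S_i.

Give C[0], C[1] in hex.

C[0] = 0x72, C[1] = 0xCD

C[0]: S = E(K, 0xE0) = 0x67; 0x15 ⊕ 0x67 = 0x72.
C[1]: S = E(K, 0x67) = 0x86; 0x4B ⊕ 0x86 = 0xCD.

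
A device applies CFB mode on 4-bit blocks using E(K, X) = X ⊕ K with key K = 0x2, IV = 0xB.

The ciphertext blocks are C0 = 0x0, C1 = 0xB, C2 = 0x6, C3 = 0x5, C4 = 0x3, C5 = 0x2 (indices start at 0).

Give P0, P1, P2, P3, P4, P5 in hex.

CFB decryption: P_i = C_i ⊕ E(K, C_{i−1}), with C_{−1} = IV.
P0: E(K, 0xB) = 0x9; 0x0 ⊕ 0x9 = 0x9.
P1: E(K, 0x0) = 0x2; 0xB ⊕ 0x2 = 0x9.
P2: E(K, 0xB) = 0x9; 0x6 ⊕ 0x9 = 0xF.
P3: E(K, 0x6) = 0x4; 0x5 ⊕ 0x4 = 0x1.
P4: E(K, 0x5) = 0x7; 0x3 ⊕ 0x7 = 0x4.
P5: E(K, 0x3) = 0x1; 0x2 ⊕ 0x1 = 0x3.

P0 = 0x9, P1 = 0x9, P2 = 0xF, P3 = 0x1, P4 = 0x4, P5 = 0x3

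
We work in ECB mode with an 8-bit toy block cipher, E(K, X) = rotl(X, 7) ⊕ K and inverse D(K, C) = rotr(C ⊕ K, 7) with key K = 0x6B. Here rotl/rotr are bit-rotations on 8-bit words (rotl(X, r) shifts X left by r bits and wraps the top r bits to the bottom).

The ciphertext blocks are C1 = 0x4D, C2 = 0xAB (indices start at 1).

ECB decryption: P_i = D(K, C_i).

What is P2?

P2: D(K, 0xAB) = 0x81.

P2 = 0x81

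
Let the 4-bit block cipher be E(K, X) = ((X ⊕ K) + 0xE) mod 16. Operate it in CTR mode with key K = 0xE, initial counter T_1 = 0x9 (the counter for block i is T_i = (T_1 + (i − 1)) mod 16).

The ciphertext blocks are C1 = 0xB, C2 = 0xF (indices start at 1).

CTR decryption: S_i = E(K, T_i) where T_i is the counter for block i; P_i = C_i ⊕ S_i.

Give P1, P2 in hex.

P1: T = 0x9, S = E(K, T) = 0x5; 0xB ⊕ 0x5 = 0xE.
P2: T = 0xA, S = E(K, T) = 0x2; 0xF ⊕ 0x2 = 0xD.

P1 = 0xE, P2 = 0xD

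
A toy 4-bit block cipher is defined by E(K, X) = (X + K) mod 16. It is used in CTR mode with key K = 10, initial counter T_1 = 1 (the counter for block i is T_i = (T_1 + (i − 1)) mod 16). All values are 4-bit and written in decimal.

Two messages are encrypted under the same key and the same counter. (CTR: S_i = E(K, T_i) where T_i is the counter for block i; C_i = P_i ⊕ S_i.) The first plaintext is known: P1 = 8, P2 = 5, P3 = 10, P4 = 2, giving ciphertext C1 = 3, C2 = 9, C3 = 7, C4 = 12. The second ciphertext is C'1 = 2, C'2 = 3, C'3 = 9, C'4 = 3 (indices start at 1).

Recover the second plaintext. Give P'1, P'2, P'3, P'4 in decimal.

P'1 = 9, P'2 = 15, P'3 = 4, P'4 = 13

In CTR with a reused counter, both messages share the same keystream S_i, so C_i ⊕ C'_i = P_i ⊕ P'_i and thus P'_i = P_i ⊕ C_i ⊕ C'_i.
P'1: 8 ⊕ 3 ⊕ 2 = 9.
P'2: 5 ⊕ 9 ⊕ 3 = 15.
P'3: 10 ⊕ 7 ⊕ 9 = 4.
P'4: 2 ⊕ 12 ⊕ 3 = 13.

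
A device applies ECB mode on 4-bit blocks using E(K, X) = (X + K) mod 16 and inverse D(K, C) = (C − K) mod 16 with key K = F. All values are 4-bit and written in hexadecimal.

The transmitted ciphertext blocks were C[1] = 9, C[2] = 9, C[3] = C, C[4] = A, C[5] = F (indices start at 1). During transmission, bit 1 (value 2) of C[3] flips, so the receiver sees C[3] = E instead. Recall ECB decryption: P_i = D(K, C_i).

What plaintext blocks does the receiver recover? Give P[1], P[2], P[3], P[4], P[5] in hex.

P[1] = A, P[2] = A, P[3] = F, P[4] = B, P[5] = 0

Only C[3] changed, to E. In ECB, a change in C_i affects only P_i. Decrypting the received ciphertext:
P[1]: D(K, 9) = A.
P[2]: D(K, 9) = A.
P[3]: D(K, E) = F.
P[4]: D(K, A) = B.
P[5]: D(K, F) = 0.
Blocks that differ from the original plaintext: P[3].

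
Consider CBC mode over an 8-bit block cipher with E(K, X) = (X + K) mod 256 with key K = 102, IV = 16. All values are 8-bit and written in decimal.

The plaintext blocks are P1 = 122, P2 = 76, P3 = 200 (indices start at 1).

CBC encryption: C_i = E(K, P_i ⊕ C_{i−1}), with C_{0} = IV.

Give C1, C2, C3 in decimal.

C1 = 208, C2 = 2, C3 = 48

C1: P1 ⊕ 16 = 106; E(K, 106) = 208.
C2: P2 ⊕ 208 = 156; E(K, 156) = 2.
C3: P3 ⊕ 2 = 202; E(K, 202) = 48.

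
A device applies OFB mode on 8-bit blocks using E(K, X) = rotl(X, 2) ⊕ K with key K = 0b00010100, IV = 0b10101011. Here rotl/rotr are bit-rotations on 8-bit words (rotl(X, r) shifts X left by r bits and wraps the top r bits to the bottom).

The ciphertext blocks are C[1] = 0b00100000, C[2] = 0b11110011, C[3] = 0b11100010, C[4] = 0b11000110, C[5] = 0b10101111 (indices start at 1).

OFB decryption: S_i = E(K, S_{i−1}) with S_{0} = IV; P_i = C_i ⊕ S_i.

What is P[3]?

P[3] = 0b00001101

P[1]: S = E(K, 0b10101011) = 0b10111010; 0b00100000 ⊕ 0b10111010 = 0b10011010.
P[2]: S = E(K, 0b10111010) = 0b11111110; 0b11110011 ⊕ 0b11111110 = 0b00001101.
P[3]: S = E(K, 0b11111110) = 0b11101111; 0b11100010 ⊕ 0b11101111 = 0b00001101.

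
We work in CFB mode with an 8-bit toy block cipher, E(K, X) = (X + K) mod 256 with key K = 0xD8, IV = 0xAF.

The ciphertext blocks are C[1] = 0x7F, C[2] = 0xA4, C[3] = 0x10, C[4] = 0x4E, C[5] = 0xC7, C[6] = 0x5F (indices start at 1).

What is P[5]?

CFB decryption: P_i = C_i ⊕ E(K, C_{i−1}), with C_{0} = IV.
P[5]: E(K, 0x4E) = 0x26; 0xC7 ⊕ 0x26 = 0xE1.

P[5] = 0xE1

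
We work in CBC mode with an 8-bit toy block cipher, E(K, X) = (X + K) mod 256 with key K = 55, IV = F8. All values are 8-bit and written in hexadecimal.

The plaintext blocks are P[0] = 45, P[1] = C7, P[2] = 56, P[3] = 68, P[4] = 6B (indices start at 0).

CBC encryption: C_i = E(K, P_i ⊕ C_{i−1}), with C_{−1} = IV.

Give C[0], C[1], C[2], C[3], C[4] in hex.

C[0] = 12, C[1] = 2A, C[2] = D1, C[3] = 0E, C[4] = BA

C[0]: P[0] ⊕ F8 = BD; E(K, BD) = 12.
C[1]: P[1] ⊕ 12 = D5; E(K, D5) = 2A.
C[2]: P[2] ⊕ 2A = 7C; E(K, 7C) = D1.
C[3]: P[3] ⊕ D1 = B9; E(K, B9) = 0E.
C[4]: P[4] ⊕ 0E = 65; E(K, 65) = BA.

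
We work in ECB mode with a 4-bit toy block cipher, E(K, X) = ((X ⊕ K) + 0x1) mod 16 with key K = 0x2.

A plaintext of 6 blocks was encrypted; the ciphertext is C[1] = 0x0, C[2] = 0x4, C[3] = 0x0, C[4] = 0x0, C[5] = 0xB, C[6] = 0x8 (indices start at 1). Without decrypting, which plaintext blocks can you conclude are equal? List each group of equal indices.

P[1] = P[3] = P[4]

ECB encrypts each block independently with the same key, so equal ciphertext blocks imply equal plaintext blocks.
C[1] = C[3] = C[4] = 0x0, so P[1] = P[3] = P[4].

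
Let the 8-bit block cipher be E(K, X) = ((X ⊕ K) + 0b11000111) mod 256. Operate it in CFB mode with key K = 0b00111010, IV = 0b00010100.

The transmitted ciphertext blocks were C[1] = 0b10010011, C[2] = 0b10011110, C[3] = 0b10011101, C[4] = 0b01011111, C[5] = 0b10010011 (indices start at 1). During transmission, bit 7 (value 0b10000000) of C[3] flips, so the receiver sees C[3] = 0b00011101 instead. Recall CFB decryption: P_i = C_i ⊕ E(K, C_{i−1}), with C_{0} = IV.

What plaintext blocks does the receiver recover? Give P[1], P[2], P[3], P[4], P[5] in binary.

Only C[3] changed, to 0b00011101. In CFB, a change in C_i flips the same bit in P_i and garbles P_{i+1}. Decrypting the received ciphertext:
P[1]: E(K, 0b00010100) = 0b11110101; 0b10010011 ⊕ 0b11110101 = 0b01100110.
P[2]: E(K, 0b10010011) = 0b01110000; 0b10011110 ⊕ 0b01110000 = 0b11101110.
P[3]: E(K, 0b10011110) = 0b01101011; 0b00011101 ⊕ 0b01101011 = 0b01110110.
P[4]: E(K, 0b00011101) = 0b11101110; 0b01011111 ⊕ 0b11101110 = 0b10110001.
P[5]: E(K, 0b01011111) = 0b00101100; 0b10010011 ⊕ 0b00101100 = 0b10111111.
Blocks that differ from the original plaintext: P[3], P[4].

P[1] = 0b01100110, P[2] = 0b11101110, P[3] = 0b01110110, P[4] = 0b10110001, P[5] = 0b10111111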